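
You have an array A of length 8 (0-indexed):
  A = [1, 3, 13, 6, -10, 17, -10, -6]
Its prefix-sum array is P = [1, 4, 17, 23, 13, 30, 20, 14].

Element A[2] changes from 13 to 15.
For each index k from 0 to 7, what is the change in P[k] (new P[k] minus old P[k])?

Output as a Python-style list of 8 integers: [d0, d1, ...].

Element change: A[2] 13 -> 15, delta = 2
For k < 2: P[k] unchanged, delta_P[k] = 0
For k >= 2: P[k] shifts by exactly 2
Delta array: [0, 0, 2, 2, 2, 2, 2, 2]

Answer: [0, 0, 2, 2, 2, 2, 2, 2]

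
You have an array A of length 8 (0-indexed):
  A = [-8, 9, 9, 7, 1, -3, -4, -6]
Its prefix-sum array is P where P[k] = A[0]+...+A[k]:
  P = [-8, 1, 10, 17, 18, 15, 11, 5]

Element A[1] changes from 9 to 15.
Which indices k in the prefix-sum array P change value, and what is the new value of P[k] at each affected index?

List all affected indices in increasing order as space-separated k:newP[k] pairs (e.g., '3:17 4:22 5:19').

P[k] = A[0] + ... + A[k]
P[k] includes A[1] iff k >= 1
Affected indices: 1, 2, ..., 7; delta = 6
  P[1]: 1 + 6 = 7
  P[2]: 10 + 6 = 16
  P[3]: 17 + 6 = 23
  P[4]: 18 + 6 = 24
  P[5]: 15 + 6 = 21
  P[6]: 11 + 6 = 17
  P[7]: 5 + 6 = 11

Answer: 1:7 2:16 3:23 4:24 5:21 6:17 7:11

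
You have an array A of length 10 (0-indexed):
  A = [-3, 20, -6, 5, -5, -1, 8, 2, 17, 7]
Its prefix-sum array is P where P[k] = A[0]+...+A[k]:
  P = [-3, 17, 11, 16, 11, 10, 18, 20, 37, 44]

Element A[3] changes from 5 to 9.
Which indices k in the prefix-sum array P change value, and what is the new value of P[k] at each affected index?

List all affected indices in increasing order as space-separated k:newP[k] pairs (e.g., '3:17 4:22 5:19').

P[k] = A[0] + ... + A[k]
P[k] includes A[3] iff k >= 3
Affected indices: 3, 4, ..., 9; delta = 4
  P[3]: 16 + 4 = 20
  P[4]: 11 + 4 = 15
  P[5]: 10 + 4 = 14
  P[6]: 18 + 4 = 22
  P[7]: 20 + 4 = 24
  P[8]: 37 + 4 = 41
  P[9]: 44 + 4 = 48

Answer: 3:20 4:15 5:14 6:22 7:24 8:41 9:48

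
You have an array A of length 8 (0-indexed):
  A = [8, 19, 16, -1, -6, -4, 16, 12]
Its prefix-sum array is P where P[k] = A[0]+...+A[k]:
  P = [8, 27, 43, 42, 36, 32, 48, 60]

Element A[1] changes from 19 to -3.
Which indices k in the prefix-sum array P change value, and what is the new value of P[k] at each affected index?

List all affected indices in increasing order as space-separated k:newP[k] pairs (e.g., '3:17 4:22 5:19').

Answer: 1:5 2:21 3:20 4:14 5:10 6:26 7:38

Derivation:
P[k] = A[0] + ... + A[k]
P[k] includes A[1] iff k >= 1
Affected indices: 1, 2, ..., 7; delta = -22
  P[1]: 27 + -22 = 5
  P[2]: 43 + -22 = 21
  P[3]: 42 + -22 = 20
  P[4]: 36 + -22 = 14
  P[5]: 32 + -22 = 10
  P[6]: 48 + -22 = 26
  P[7]: 60 + -22 = 38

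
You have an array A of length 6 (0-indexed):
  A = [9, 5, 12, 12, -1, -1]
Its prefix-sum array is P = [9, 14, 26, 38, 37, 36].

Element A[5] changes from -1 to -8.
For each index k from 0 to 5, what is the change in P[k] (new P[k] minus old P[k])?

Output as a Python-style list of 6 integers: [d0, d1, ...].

Answer: [0, 0, 0, 0, 0, -7]

Derivation:
Element change: A[5] -1 -> -8, delta = -7
For k < 5: P[k] unchanged, delta_P[k] = 0
For k >= 5: P[k] shifts by exactly -7
Delta array: [0, 0, 0, 0, 0, -7]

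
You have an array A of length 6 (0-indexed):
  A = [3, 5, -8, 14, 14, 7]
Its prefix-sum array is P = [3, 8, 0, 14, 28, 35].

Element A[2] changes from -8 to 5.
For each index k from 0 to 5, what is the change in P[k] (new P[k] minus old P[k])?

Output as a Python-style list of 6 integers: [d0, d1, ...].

Element change: A[2] -8 -> 5, delta = 13
For k < 2: P[k] unchanged, delta_P[k] = 0
For k >= 2: P[k] shifts by exactly 13
Delta array: [0, 0, 13, 13, 13, 13]

Answer: [0, 0, 13, 13, 13, 13]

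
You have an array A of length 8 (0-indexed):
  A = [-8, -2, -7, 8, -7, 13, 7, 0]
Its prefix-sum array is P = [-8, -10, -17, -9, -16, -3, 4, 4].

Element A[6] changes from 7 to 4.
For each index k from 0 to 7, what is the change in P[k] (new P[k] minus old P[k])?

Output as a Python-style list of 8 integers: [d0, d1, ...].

Answer: [0, 0, 0, 0, 0, 0, -3, -3]

Derivation:
Element change: A[6] 7 -> 4, delta = -3
For k < 6: P[k] unchanged, delta_P[k] = 0
For k >= 6: P[k] shifts by exactly -3
Delta array: [0, 0, 0, 0, 0, 0, -3, -3]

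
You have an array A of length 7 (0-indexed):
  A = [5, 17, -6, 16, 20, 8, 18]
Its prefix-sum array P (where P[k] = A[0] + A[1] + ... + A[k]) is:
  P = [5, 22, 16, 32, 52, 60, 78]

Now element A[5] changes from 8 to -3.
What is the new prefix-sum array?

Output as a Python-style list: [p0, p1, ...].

Change: A[5] 8 -> -3, delta = -11
P[k] for k < 5: unchanged (A[5] not included)
P[k] for k >= 5: shift by delta = -11
  P[0] = 5 + 0 = 5
  P[1] = 22 + 0 = 22
  P[2] = 16 + 0 = 16
  P[3] = 32 + 0 = 32
  P[4] = 52 + 0 = 52
  P[5] = 60 + -11 = 49
  P[6] = 78 + -11 = 67

Answer: [5, 22, 16, 32, 52, 49, 67]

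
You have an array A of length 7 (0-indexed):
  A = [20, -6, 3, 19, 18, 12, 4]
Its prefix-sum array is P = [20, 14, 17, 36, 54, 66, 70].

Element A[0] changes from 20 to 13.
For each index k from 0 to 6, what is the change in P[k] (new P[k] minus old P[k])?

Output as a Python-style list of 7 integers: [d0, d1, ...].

Answer: [-7, -7, -7, -7, -7, -7, -7]

Derivation:
Element change: A[0] 20 -> 13, delta = -7
For k < 0: P[k] unchanged, delta_P[k] = 0
For k >= 0: P[k] shifts by exactly -7
Delta array: [-7, -7, -7, -7, -7, -7, -7]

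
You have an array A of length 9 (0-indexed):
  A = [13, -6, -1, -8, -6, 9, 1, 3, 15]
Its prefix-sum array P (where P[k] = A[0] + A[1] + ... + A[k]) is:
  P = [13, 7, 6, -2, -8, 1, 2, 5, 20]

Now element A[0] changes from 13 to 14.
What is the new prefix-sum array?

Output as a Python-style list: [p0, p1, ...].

Change: A[0] 13 -> 14, delta = 1
P[k] for k < 0: unchanged (A[0] not included)
P[k] for k >= 0: shift by delta = 1
  P[0] = 13 + 1 = 14
  P[1] = 7 + 1 = 8
  P[2] = 6 + 1 = 7
  P[3] = -2 + 1 = -1
  P[4] = -8 + 1 = -7
  P[5] = 1 + 1 = 2
  P[6] = 2 + 1 = 3
  P[7] = 5 + 1 = 6
  P[8] = 20 + 1 = 21

Answer: [14, 8, 7, -1, -7, 2, 3, 6, 21]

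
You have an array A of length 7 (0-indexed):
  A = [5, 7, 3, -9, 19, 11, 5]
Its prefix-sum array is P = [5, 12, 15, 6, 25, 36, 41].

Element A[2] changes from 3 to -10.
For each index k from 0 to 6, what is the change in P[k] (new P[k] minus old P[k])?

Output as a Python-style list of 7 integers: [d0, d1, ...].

Element change: A[2] 3 -> -10, delta = -13
For k < 2: P[k] unchanged, delta_P[k] = 0
For k >= 2: P[k] shifts by exactly -13
Delta array: [0, 0, -13, -13, -13, -13, -13]

Answer: [0, 0, -13, -13, -13, -13, -13]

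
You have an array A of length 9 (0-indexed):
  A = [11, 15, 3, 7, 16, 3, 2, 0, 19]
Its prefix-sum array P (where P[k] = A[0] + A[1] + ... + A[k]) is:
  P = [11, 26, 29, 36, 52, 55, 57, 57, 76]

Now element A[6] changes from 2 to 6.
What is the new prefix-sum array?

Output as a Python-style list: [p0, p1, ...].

Change: A[6] 2 -> 6, delta = 4
P[k] for k < 6: unchanged (A[6] not included)
P[k] for k >= 6: shift by delta = 4
  P[0] = 11 + 0 = 11
  P[1] = 26 + 0 = 26
  P[2] = 29 + 0 = 29
  P[3] = 36 + 0 = 36
  P[4] = 52 + 0 = 52
  P[5] = 55 + 0 = 55
  P[6] = 57 + 4 = 61
  P[7] = 57 + 4 = 61
  P[8] = 76 + 4 = 80

Answer: [11, 26, 29, 36, 52, 55, 61, 61, 80]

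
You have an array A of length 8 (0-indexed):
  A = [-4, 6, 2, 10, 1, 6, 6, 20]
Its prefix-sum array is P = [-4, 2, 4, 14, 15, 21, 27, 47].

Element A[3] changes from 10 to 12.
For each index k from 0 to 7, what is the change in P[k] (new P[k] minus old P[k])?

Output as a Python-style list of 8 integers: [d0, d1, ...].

Answer: [0, 0, 0, 2, 2, 2, 2, 2]

Derivation:
Element change: A[3] 10 -> 12, delta = 2
For k < 3: P[k] unchanged, delta_P[k] = 0
For k >= 3: P[k] shifts by exactly 2
Delta array: [0, 0, 0, 2, 2, 2, 2, 2]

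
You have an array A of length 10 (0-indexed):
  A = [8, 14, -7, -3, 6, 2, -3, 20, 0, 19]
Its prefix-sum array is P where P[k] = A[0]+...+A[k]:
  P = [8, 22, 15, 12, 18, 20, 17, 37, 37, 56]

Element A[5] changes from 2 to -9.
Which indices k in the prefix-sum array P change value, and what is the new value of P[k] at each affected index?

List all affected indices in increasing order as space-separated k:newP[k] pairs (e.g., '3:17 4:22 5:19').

Answer: 5:9 6:6 7:26 8:26 9:45

Derivation:
P[k] = A[0] + ... + A[k]
P[k] includes A[5] iff k >= 5
Affected indices: 5, 6, ..., 9; delta = -11
  P[5]: 20 + -11 = 9
  P[6]: 17 + -11 = 6
  P[7]: 37 + -11 = 26
  P[8]: 37 + -11 = 26
  P[9]: 56 + -11 = 45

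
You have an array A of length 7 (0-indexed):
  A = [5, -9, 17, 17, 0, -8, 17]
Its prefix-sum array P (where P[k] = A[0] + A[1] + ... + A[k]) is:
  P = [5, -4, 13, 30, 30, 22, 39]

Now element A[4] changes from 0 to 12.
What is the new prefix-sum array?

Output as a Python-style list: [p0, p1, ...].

Change: A[4] 0 -> 12, delta = 12
P[k] for k < 4: unchanged (A[4] not included)
P[k] for k >= 4: shift by delta = 12
  P[0] = 5 + 0 = 5
  P[1] = -4 + 0 = -4
  P[2] = 13 + 0 = 13
  P[3] = 30 + 0 = 30
  P[4] = 30 + 12 = 42
  P[5] = 22 + 12 = 34
  P[6] = 39 + 12 = 51

Answer: [5, -4, 13, 30, 42, 34, 51]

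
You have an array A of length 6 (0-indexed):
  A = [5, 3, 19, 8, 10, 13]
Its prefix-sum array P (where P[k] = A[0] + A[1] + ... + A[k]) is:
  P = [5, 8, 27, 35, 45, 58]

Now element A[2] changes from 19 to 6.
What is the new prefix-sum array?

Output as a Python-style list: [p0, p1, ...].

Change: A[2] 19 -> 6, delta = -13
P[k] for k < 2: unchanged (A[2] not included)
P[k] for k >= 2: shift by delta = -13
  P[0] = 5 + 0 = 5
  P[1] = 8 + 0 = 8
  P[2] = 27 + -13 = 14
  P[3] = 35 + -13 = 22
  P[4] = 45 + -13 = 32
  P[5] = 58 + -13 = 45

Answer: [5, 8, 14, 22, 32, 45]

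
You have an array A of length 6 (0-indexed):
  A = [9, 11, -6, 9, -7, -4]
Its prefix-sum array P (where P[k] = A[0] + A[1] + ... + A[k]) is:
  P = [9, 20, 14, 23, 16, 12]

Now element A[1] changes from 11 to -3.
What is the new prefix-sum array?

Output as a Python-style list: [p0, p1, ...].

Answer: [9, 6, 0, 9, 2, -2]

Derivation:
Change: A[1] 11 -> -3, delta = -14
P[k] for k < 1: unchanged (A[1] not included)
P[k] for k >= 1: shift by delta = -14
  P[0] = 9 + 0 = 9
  P[1] = 20 + -14 = 6
  P[2] = 14 + -14 = 0
  P[3] = 23 + -14 = 9
  P[4] = 16 + -14 = 2
  P[5] = 12 + -14 = -2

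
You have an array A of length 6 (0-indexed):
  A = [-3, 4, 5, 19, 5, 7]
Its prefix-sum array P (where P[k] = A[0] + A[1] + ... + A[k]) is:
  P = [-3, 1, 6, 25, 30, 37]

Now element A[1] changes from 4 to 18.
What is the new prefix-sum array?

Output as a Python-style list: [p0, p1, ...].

Change: A[1] 4 -> 18, delta = 14
P[k] for k < 1: unchanged (A[1] not included)
P[k] for k >= 1: shift by delta = 14
  P[0] = -3 + 0 = -3
  P[1] = 1 + 14 = 15
  P[2] = 6 + 14 = 20
  P[3] = 25 + 14 = 39
  P[4] = 30 + 14 = 44
  P[5] = 37 + 14 = 51

Answer: [-3, 15, 20, 39, 44, 51]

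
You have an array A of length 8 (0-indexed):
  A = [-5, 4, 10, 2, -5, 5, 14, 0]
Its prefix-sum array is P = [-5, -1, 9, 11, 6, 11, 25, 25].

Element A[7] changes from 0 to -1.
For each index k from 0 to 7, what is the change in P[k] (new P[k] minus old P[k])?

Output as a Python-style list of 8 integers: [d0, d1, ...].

Element change: A[7] 0 -> -1, delta = -1
For k < 7: P[k] unchanged, delta_P[k] = 0
For k >= 7: P[k] shifts by exactly -1
Delta array: [0, 0, 0, 0, 0, 0, 0, -1]

Answer: [0, 0, 0, 0, 0, 0, 0, -1]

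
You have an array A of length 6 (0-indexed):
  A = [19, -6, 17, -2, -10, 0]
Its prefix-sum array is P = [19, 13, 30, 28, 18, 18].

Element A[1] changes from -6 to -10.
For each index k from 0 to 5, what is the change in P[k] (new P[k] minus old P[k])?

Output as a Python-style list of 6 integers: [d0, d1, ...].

Answer: [0, -4, -4, -4, -4, -4]

Derivation:
Element change: A[1] -6 -> -10, delta = -4
For k < 1: P[k] unchanged, delta_P[k] = 0
For k >= 1: P[k] shifts by exactly -4
Delta array: [0, -4, -4, -4, -4, -4]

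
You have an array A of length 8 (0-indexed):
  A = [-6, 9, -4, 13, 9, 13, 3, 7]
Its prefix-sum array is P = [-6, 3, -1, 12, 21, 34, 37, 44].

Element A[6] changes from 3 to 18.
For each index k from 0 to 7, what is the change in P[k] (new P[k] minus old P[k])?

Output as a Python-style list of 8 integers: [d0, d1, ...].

Element change: A[6] 3 -> 18, delta = 15
For k < 6: P[k] unchanged, delta_P[k] = 0
For k >= 6: P[k] shifts by exactly 15
Delta array: [0, 0, 0, 0, 0, 0, 15, 15]

Answer: [0, 0, 0, 0, 0, 0, 15, 15]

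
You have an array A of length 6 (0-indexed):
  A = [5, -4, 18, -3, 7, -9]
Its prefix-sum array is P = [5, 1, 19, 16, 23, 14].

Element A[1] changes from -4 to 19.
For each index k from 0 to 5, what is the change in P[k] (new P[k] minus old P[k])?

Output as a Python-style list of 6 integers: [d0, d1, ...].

Element change: A[1] -4 -> 19, delta = 23
For k < 1: P[k] unchanged, delta_P[k] = 0
For k >= 1: P[k] shifts by exactly 23
Delta array: [0, 23, 23, 23, 23, 23]

Answer: [0, 23, 23, 23, 23, 23]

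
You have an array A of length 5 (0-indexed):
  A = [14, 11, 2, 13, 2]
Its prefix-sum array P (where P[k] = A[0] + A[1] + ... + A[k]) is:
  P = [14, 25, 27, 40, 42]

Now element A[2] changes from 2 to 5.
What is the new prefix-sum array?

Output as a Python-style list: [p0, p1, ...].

Answer: [14, 25, 30, 43, 45]

Derivation:
Change: A[2] 2 -> 5, delta = 3
P[k] for k < 2: unchanged (A[2] not included)
P[k] for k >= 2: shift by delta = 3
  P[0] = 14 + 0 = 14
  P[1] = 25 + 0 = 25
  P[2] = 27 + 3 = 30
  P[3] = 40 + 3 = 43
  P[4] = 42 + 3 = 45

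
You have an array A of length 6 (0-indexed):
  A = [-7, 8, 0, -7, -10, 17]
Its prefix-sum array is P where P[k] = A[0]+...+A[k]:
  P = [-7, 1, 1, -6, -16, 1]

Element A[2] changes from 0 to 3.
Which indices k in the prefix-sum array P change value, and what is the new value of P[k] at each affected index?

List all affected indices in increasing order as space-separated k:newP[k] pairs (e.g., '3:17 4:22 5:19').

Answer: 2:4 3:-3 4:-13 5:4

Derivation:
P[k] = A[0] + ... + A[k]
P[k] includes A[2] iff k >= 2
Affected indices: 2, 3, ..., 5; delta = 3
  P[2]: 1 + 3 = 4
  P[3]: -6 + 3 = -3
  P[4]: -16 + 3 = -13
  P[5]: 1 + 3 = 4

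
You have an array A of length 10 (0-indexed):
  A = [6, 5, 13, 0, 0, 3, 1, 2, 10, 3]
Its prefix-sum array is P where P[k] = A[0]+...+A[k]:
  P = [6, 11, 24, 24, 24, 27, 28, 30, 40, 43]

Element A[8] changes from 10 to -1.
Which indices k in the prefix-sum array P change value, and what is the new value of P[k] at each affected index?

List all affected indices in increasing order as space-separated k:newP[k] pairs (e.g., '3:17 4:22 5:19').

P[k] = A[0] + ... + A[k]
P[k] includes A[8] iff k >= 8
Affected indices: 8, 9, ..., 9; delta = -11
  P[8]: 40 + -11 = 29
  P[9]: 43 + -11 = 32

Answer: 8:29 9:32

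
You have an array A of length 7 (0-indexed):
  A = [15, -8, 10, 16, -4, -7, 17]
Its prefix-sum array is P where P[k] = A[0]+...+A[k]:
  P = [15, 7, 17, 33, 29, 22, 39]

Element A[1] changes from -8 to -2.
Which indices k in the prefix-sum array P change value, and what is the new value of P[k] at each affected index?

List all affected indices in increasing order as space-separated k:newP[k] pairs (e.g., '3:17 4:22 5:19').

Answer: 1:13 2:23 3:39 4:35 5:28 6:45

Derivation:
P[k] = A[0] + ... + A[k]
P[k] includes A[1] iff k >= 1
Affected indices: 1, 2, ..., 6; delta = 6
  P[1]: 7 + 6 = 13
  P[2]: 17 + 6 = 23
  P[3]: 33 + 6 = 39
  P[4]: 29 + 6 = 35
  P[5]: 22 + 6 = 28
  P[6]: 39 + 6 = 45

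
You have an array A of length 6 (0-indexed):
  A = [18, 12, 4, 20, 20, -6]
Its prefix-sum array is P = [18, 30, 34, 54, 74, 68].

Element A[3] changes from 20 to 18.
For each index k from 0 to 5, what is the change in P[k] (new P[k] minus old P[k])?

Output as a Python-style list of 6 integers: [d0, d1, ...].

Answer: [0, 0, 0, -2, -2, -2]

Derivation:
Element change: A[3] 20 -> 18, delta = -2
For k < 3: P[k] unchanged, delta_P[k] = 0
For k >= 3: P[k] shifts by exactly -2
Delta array: [0, 0, 0, -2, -2, -2]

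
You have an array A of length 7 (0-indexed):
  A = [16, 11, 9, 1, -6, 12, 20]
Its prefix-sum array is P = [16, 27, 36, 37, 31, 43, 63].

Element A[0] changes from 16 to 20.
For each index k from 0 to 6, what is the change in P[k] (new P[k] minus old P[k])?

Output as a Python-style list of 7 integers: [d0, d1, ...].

Answer: [4, 4, 4, 4, 4, 4, 4]

Derivation:
Element change: A[0] 16 -> 20, delta = 4
For k < 0: P[k] unchanged, delta_P[k] = 0
For k >= 0: P[k] shifts by exactly 4
Delta array: [4, 4, 4, 4, 4, 4, 4]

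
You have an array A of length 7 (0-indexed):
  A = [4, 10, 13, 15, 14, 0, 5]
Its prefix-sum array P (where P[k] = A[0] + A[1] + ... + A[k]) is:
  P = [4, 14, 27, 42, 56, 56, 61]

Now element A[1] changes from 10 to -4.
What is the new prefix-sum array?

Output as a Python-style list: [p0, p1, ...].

Answer: [4, 0, 13, 28, 42, 42, 47]

Derivation:
Change: A[1] 10 -> -4, delta = -14
P[k] for k < 1: unchanged (A[1] not included)
P[k] for k >= 1: shift by delta = -14
  P[0] = 4 + 0 = 4
  P[1] = 14 + -14 = 0
  P[2] = 27 + -14 = 13
  P[3] = 42 + -14 = 28
  P[4] = 56 + -14 = 42
  P[5] = 56 + -14 = 42
  P[6] = 61 + -14 = 47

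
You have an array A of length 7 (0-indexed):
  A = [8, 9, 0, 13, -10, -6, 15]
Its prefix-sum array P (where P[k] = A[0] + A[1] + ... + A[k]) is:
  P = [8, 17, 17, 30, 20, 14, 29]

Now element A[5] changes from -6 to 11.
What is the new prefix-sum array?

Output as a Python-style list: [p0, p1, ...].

Change: A[5] -6 -> 11, delta = 17
P[k] for k < 5: unchanged (A[5] not included)
P[k] for k >= 5: shift by delta = 17
  P[0] = 8 + 0 = 8
  P[1] = 17 + 0 = 17
  P[2] = 17 + 0 = 17
  P[3] = 30 + 0 = 30
  P[4] = 20 + 0 = 20
  P[5] = 14 + 17 = 31
  P[6] = 29 + 17 = 46

Answer: [8, 17, 17, 30, 20, 31, 46]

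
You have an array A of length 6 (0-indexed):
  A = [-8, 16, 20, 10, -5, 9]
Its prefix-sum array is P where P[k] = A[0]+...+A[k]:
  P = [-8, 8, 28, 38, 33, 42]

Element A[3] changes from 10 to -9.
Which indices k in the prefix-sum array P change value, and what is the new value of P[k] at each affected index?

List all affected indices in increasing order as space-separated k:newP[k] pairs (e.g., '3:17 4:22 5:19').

P[k] = A[0] + ... + A[k]
P[k] includes A[3] iff k >= 3
Affected indices: 3, 4, ..., 5; delta = -19
  P[3]: 38 + -19 = 19
  P[4]: 33 + -19 = 14
  P[5]: 42 + -19 = 23

Answer: 3:19 4:14 5:23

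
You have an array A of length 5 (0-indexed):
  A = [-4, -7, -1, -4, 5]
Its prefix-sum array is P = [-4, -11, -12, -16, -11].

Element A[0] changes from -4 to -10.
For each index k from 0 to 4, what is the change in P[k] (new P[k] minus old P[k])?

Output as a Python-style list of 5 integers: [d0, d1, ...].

Element change: A[0] -4 -> -10, delta = -6
For k < 0: P[k] unchanged, delta_P[k] = 0
For k >= 0: P[k] shifts by exactly -6
Delta array: [-6, -6, -6, -6, -6]

Answer: [-6, -6, -6, -6, -6]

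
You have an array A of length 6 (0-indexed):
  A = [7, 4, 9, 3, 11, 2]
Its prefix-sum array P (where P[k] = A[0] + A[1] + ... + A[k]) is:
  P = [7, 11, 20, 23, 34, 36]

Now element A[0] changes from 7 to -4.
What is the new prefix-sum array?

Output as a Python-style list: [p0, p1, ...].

Change: A[0] 7 -> -4, delta = -11
P[k] for k < 0: unchanged (A[0] not included)
P[k] for k >= 0: shift by delta = -11
  P[0] = 7 + -11 = -4
  P[1] = 11 + -11 = 0
  P[2] = 20 + -11 = 9
  P[3] = 23 + -11 = 12
  P[4] = 34 + -11 = 23
  P[5] = 36 + -11 = 25

Answer: [-4, 0, 9, 12, 23, 25]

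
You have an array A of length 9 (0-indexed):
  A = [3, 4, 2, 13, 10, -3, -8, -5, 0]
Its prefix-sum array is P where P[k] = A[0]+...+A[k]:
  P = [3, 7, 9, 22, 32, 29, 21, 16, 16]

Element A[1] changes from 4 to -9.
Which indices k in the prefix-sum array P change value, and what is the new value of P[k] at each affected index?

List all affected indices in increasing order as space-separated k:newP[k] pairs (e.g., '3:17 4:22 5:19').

P[k] = A[0] + ... + A[k]
P[k] includes A[1] iff k >= 1
Affected indices: 1, 2, ..., 8; delta = -13
  P[1]: 7 + -13 = -6
  P[2]: 9 + -13 = -4
  P[3]: 22 + -13 = 9
  P[4]: 32 + -13 = 19
  P[5]: 29 + -13 = 16
  P[6]: 21 + -13 = 8
  P[7]: 16 + -13 = 3
  P[8]: 16 + -13 = 3

Answer: 1:-6 2:-4 3:9 4:19 5:16 6:8 7:3 8:3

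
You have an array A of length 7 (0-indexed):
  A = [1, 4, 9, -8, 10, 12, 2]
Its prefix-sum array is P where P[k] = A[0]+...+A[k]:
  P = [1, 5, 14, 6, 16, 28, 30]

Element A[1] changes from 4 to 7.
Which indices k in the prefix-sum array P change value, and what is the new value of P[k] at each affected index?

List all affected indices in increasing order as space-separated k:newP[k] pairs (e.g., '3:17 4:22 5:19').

Answer: 1:8 2:17 3:9 4:19 5:31 6:33

Derivation:
P[k] = A[0] + ... + A[k]
P[k] includes A[1] iff k >= 1
Affected indices: 1, 2, ..., 6; delta = 3
  P[1]: 5 + 3 = 8
  P[2]: 14 + 3 = 17
  P[3]: 6 + 3 = 9
  P[4]: 16 + 3 = 19
  P[5]: 28 + 3 = 31
  P[6]: 30 + 3 = 33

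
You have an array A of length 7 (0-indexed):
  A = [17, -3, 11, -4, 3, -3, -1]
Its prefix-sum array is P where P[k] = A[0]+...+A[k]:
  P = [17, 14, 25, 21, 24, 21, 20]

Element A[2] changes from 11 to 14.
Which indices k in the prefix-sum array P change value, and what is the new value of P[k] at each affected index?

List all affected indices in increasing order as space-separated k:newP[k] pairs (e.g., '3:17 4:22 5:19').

Answer: 2:28 3:24 4:27 5:24 6:23

Derivation:
P[k] = A[0] + ... + A[k]
P[k] includes A[2] iff k >= 2
Affected indices: 2, 3, ..., 6; delta = 3
  P[2]: 25 + 3 = 28
  P[3]: 21 + 3 = 24
  P[4]: 24 + 3 = 27
  P[5]: 21 + 3 = 24
  P[6]: 20 + 3 = 23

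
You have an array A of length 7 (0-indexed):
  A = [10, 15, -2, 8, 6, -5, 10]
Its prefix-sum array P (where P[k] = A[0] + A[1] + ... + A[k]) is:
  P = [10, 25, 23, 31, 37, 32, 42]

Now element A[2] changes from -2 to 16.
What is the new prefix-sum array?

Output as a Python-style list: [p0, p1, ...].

Answer: [10, 25, 41, 49, 55, 50, 60]

Derivation:
Change: A[2] -2 -> 16, delta = 18
P[k] for k < 2: unchanged (A[2] not included)
P[k] for k >= 2: shift by delta = 18
  P[0] = 10 + 0 = 10
  P[1] = 25 + 0 = 25
  P[2] = 23 + 18 = 41
  P[3] = 31 + 18 = 49
  P[4] = 37 + 18 = 55
  P[5] = 32 + 18 = 50
  P[6] = 42 + 18 = 60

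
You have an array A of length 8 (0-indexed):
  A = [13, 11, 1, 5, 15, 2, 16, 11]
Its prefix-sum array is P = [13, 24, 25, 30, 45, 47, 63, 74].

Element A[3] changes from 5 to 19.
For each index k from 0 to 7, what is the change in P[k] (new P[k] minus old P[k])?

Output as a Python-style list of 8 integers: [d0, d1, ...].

Answer: [0, 0, 0, 14, 14, 14, 14, 14]

Derivation:
Element change: A[3] 5 -> 19, delta = 14
For k < 3: P[k] unchanged, delta_P[k] = 0
For k >= 3: P[k] shifts by exactly 14
Delta array: [0, 0, 0, 14, 14, 14, 14, 14]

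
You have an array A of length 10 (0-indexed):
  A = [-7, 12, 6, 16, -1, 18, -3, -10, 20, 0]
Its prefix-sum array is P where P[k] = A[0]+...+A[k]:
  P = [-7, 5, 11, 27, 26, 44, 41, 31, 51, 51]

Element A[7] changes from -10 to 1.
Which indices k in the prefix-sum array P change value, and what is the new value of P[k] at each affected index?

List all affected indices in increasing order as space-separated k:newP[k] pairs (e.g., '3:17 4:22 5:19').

P[k] = A[0] + ... + A[k]
P[k] includes A[7] iff k >= 7
Affected indices: 7, 8, ..., 9; delta = 11
  P[7]: 31 + 11 = 42
  P[8]: 51 + 11 = 62
  P[9]: 51 + 11 = 62

Answer: 7:42 8:62 9:62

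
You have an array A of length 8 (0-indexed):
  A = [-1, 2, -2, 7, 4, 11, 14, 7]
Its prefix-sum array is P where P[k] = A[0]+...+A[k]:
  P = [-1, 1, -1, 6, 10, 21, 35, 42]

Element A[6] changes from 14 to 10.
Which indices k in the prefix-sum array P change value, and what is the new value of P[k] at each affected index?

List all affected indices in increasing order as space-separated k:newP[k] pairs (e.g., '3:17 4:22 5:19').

P[k] = A[0] + ... + A[k]
P[k] includes A[6] iff k >= 6
Affected indices: 6, 7, ..., 7; delta = -4
  P[6]: 35 + -4 = 31
  P[7]: 42 + -4 = 38

Answer: 6:31 7:38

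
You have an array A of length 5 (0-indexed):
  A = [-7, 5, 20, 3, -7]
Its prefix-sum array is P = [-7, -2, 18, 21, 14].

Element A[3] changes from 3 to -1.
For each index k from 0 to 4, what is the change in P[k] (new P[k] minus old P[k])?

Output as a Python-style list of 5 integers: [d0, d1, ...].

Answer: [0, 0, 0, -4, -4]

Derivation:
Element change: A[3] 3 -> -1, delta = -4
For k < 3: P[k] unchanged, delta_P[k] = 0
For k >= 3: P[k] shifts by exactly -4
Delta array: [0, 0, 0, -4, -4]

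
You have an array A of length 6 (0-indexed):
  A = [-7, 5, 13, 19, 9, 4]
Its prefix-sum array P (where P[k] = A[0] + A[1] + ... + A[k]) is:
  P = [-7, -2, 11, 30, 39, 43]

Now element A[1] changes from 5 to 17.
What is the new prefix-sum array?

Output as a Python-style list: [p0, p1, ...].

Answer: [-7, 10, 23, 42, 51, 55]

Derivation:
Change: A[1] 5 -> 17, delta = 12
P[k] for k < 1: unchanged (A[1] not included)
P[k] for k >= 1: shift by delta = 12
  P[0] = -7 + 0 = -7
  P[1] = -2 + 12 = 10
  P[2] = 11 + 12 = 23
  P[3] = 30 + 12 = 42
  P[4] = 39 + 12 = 51
  P[5] = 43 + 12 = 55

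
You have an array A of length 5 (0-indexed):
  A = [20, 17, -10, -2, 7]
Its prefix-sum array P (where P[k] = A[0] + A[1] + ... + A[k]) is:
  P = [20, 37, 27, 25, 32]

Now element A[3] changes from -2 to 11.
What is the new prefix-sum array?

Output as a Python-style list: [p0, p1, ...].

Answer: [20, 37, 27, 38, 45]

Derivation:
Change: A[3] -2 -> 11, delta = 13
P[k] for k < 3: unchanged (A[3] not included)
P[k] for k >= 3: shift by delta = 13
  P[0] = 20 + 0 = 20
  P[1] = 37 + 0 = 37
  P[2] = 27 + 0 = 27
  P[3] = 25 + 13 = 38
  P[4] = 32 + 13 = 45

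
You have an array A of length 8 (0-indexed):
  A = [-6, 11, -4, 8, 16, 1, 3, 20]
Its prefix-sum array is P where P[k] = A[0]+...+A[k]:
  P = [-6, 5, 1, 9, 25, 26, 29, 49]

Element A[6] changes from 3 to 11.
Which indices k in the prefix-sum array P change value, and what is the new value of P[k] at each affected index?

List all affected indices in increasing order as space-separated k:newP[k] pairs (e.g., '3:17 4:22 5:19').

Answer: 6:37 7:57

Derivation:
P[k] = A[0] + ... + A[k]
P[k] includes A[6] iff k >= 6
Affected indices: 6, 7, ..., 7; delta = 8
  P[6]: 29 + 8 = 37
  P[7]: 49 + 8 = 57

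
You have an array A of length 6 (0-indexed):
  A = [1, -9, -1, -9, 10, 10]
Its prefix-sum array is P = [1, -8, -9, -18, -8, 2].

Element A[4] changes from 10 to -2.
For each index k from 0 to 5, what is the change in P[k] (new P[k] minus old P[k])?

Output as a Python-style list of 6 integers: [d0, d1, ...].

Element change: A[4] 10 -> -2, delta = -12
For k < 4: P[k] unchanged, delta_P[k] = 0
For k >= 4: P[k] shifts by exactly -12
Delta array: [0, 0, 0, 0, -12, -12]

Answer: [0, 0, 0, 0, -12, -12]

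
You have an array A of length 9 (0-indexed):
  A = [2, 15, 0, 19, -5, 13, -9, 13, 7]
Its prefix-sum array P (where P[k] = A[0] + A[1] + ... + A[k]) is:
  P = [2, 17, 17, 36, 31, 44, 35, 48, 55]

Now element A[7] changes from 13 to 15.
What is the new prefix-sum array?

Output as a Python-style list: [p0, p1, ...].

Answer: [2, 17, 17, 36, 31, 44, 35, 50, 57]

Derivation:
Change: A[7] 13 -> 15, delta = 2
P[k] for k < 7: unchanged (A[7] not included)
P[k] for k >= 7: shift by delta = 2
  P[0] = 2 + 0 = 2
  P[1] = 17 + 0 = 17
  P[2] = 17 + 0 = 17
  P[3] = 36 + 0 = 36
  P[4] = 31 + 0 = 31
  P[5] = 44 + 0 = 44
  P[6] = 35 + 0 = 35
  P[7] = 48 + 2 = 50
  P[8] = 55 + 2 = 57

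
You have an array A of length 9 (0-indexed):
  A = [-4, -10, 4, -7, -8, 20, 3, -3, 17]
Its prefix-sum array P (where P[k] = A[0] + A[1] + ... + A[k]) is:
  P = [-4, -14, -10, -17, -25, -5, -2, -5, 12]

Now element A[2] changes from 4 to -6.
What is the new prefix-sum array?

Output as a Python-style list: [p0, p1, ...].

Answer: [-4, -14, -20, -27, -35, -15, -12, -15, 2]

Derivation:
Change: A[2] 4 -> -6, delta = -10
P[k] for k < 2: unchanged (A[2] not included)
P[k] for k >= 2: shift by delta = -10
  P[0] = -4 + 0 = -4
  P[1] = -14 + 0 = -14
  P[2] = -10 + -10 = -20
  P[3] = -17 + -10 = -27
  P[4] = -25 + -10 = -35
  P[5] = -5 + -10 = -15
  P[6] = -2 + -10 = -12
  P[7] = -5 + -10 = -15
  P[8] = 12 + -10 = 2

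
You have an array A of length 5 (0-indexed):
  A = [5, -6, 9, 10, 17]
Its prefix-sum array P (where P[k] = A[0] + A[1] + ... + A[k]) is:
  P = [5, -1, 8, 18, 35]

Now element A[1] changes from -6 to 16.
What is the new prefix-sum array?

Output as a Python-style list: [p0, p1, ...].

Answer: [5, 21, 30, 40, 57]

Derivation:
Change: A[1] -6 -> 16, delta = 22
P[k] for k < 1: unchanged (A[1] not included)
P[k] for k >= 1: shift by delta = 22
  P[0] = 5 + 0 = 5
  P[1] = -1 + 22 = 21
  P[2] = 8 + 22 = 30
  P[3] = 18 + 22 = 40
  P[4] = 35 + 22 = 57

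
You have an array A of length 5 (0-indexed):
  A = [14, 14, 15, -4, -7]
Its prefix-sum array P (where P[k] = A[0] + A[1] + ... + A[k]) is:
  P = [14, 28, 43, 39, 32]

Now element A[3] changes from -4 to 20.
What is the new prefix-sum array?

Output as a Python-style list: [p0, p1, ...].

Answer: [14, 28, 43, 63, 56]

Derivation:
Change: A[3] -4 -> 20, delta = 24
P[k] for k < 3: unchanged (A[3] not included)
P[k] for k >= 3: shift by delta = 24
  P[0] = 14 + 0 = 14
  P[1] = 28 + 0 = 28
  P[2] = 43 + 0 = 43
  P[3] = 39 + 24 = 63
  P[4] = 32 + 24 = 56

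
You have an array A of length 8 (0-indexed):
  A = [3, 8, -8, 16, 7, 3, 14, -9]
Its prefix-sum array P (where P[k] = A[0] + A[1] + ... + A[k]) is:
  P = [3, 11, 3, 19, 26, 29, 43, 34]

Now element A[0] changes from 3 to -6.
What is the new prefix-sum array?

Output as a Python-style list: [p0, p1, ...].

Change: A[0] 3 -> -6, delta = -9
P[k] for k < 0: unchanged (A[0] not included)
P[k] for k >= 0: shift by delta = -9
  P[0] = 3 + -9 = -6
  P[1] = 11 + -9 = 2
  P[2] = 3 + -9 = -6
  P[3] = 19 + -9 = 10
  P[4] = 26 + -9 = 17
  P[5] = 29 + -9 = 20
  P[6] = 43 + -9 = 34
  P[7] = 34 + -9 = 25

Answer: [-6, 2, -6, 10, 17, 20, 34, 25]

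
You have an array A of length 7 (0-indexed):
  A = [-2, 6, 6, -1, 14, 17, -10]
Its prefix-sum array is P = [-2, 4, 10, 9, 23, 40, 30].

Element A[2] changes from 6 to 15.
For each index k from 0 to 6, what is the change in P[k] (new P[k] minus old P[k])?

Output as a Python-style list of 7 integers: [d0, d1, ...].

Answer: [0, 0, 9, 9, 9, 9, 9]

Derivation:
Element change: A[2] 6 -> 15, delta = 9
For k < 2: P[k] unchanged, delta_P[k] = 0
For k >= 2: P[k] shifts by exactly 9
Delta array: [0, 0, 9, 9, 9, 9, 9]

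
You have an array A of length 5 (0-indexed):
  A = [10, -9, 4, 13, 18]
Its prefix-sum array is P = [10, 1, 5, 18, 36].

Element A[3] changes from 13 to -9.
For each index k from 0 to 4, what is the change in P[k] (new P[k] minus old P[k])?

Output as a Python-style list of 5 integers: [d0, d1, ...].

Answer: [0, 0, 0, -22, -22]

Derivation:
Element change: A[3] 13 -> -9, delta = -22
For k < 3: P[k] unchanged, delta_P[k] = 0
For k >= 3: P[k] shifts by exactly -22
Delta array: [0, 0, 0, -22, -22]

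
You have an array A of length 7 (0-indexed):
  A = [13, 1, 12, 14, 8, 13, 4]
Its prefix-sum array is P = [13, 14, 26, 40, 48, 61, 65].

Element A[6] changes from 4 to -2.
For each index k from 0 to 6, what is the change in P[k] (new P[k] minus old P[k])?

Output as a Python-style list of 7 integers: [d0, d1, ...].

Element change: A[6] 4 -> -2, delta = -6
For k < 6: P[k] unchanged, delta_P[k] = 0
For k >= 6: P[k] shifts by exactly -6
Delta array: [0, 0, 0, 0, 0, 0, -6]

Answer: [0, 0, 0, 0, 0, 0, -6]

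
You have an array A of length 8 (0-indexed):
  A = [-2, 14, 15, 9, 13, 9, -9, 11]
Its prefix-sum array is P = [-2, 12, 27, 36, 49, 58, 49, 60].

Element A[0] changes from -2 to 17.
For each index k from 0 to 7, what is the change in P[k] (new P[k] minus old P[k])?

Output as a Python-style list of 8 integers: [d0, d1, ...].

Answer: [19, 19, 19, 19, 19, 19, 19, 19]

Derivation:
Element change: A[0] -2 -> 17, delta = 19
For k < 0: P[k] unchanged, delta_P[k] = 0
For k >= 0: P[k] shifts by exactly 19
Delta array: [19, 19, 19, 19, 19, 19, 19, 19]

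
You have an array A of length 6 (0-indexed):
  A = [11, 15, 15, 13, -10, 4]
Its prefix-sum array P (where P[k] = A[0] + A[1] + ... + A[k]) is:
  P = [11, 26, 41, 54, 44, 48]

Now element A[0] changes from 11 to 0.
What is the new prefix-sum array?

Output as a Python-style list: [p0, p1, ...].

Change: A[0] 11 -> 0, delta = -11
P[k] for k < 0: unchanged (A[0] not included)
P[k] for k >= 0: shift by delta = -11
  P[0] = 11 + -11 = 0
  P[1] = 26 + -11 = 15
  P[2] = 41 + -11 = 30
  P[3] = 54 + -11 = 43
  P[4] = 44 + -11 = 33
  P[5] = 48 + -11 = 37

Answer: [0, 15, 30, 43, 33, 37]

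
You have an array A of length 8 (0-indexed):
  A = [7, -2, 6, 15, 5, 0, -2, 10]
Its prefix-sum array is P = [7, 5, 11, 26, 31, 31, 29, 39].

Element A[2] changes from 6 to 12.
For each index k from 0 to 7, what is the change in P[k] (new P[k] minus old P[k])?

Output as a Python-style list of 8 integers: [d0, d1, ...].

Element change: A[2] 6 -> 12, delta = 6
For k < 2: P[k] unchanged, delta_P[k] = 0
For k >= 2: P[k] shifts by exactly 6
Delta array: [0, 0, 6, 6, 6, 6, 6, 6]

Answer: [0, 0, 6, 6, 6, 6, 6, 6]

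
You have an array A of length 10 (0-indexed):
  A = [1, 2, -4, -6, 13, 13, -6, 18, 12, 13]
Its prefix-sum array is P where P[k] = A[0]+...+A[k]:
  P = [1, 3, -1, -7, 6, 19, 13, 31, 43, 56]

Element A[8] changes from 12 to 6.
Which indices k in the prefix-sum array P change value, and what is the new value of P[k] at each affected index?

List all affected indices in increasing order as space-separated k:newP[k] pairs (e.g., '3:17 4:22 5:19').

P[k] = A[0] + ... + A[k]
P[k] includes A[8] iff k >= 8
Affected indices: 8, 9, ..., 9; delta = -6
  P[8]: 43 + -6 = 37
  P[9]: 56 + -6 = 50

Answer: 8:37 9:50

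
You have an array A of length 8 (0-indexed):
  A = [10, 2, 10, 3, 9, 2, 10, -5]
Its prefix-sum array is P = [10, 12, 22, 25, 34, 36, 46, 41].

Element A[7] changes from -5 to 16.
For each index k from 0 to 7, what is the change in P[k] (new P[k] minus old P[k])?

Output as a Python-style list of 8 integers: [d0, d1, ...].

Answer: [0, 0, 0, 0, 0, 0, 0, 21]

Derivation:
Element change: A[7] -5 -> 16, delta = 21
For k < 7: P[k] unchanged, delta_P[k] = 0
For k >= 7: P[k] shifts by exactly 21
Delta array: [0, 0, 0, 0, 0, 0, 0, 21]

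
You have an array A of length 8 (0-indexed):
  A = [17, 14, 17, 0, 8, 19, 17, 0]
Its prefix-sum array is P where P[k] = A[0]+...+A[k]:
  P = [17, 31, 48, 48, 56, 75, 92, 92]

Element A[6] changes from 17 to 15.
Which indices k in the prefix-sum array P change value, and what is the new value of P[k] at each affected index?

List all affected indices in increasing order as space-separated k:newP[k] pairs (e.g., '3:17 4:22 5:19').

P[k] = A[0] + ... + A[k]
P[k] includes A[6] iff k >= 6
Affected indices: 6, 7, ..., 7; delta = -2
  P[6]: 92 + -2 = 90
  P[7]: 92 + -2 = 90

Answer: 6:90 7:90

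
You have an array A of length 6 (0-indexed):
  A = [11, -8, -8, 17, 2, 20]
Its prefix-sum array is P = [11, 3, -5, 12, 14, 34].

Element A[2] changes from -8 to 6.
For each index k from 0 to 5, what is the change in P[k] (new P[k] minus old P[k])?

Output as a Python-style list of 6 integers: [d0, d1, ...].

Answer: [0, 0, 14, 14, 14, 14]

Derivation:
Element change: A[2] -8 -> 6, delta = 14
For k < 2: P[k] unchanged, delta_P[k] = 0
For k >= 2: P[k] shifts by exactly 14
Delta array: [0, 0, 14, 14, 14, 14]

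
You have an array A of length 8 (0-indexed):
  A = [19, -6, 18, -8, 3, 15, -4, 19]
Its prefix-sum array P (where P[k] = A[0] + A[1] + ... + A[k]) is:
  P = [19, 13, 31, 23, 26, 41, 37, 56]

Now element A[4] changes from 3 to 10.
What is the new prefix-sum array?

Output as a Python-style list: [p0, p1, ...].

Answer: [19, 13, 31, 23, 33, 48, 44, 63]

Derivation:
Change: A[4] 3 -> 10, delta = 7
P[k] for k < 4: unchanged (A[4] not included)
P[k] for k >= 4: shift by delta = 7
  P[0] = 19 + 0 = 19
  P[1] = 13 + 0 = 13
  P[2] = 31 + 0 = 31
  P[3] = 23 + 0 = 23
  P[4] = 26 + 7 = 33
  P[5] = 41 + 7 = 48
  P[6] = 37 + 7 = 44
  P[7] = 56 + 7 = 63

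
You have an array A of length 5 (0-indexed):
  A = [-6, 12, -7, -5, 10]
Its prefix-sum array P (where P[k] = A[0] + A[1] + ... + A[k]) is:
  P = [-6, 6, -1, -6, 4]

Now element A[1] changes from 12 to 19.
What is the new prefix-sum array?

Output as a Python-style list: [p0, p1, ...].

Change: A[1] 12 -> 19, delta = 7
P[k] for k < 1: unchanged (A[1] not included)
P[k] for k >= 1: shift by delta = 7
  P[0] = -6 + 0 = -6
  P[1] = 6 + 7 = 13
  P[2] = -1 + 7 = 6
  P[3] = -6 + 7 = 1
  P[4] = 4 + 7 = 11

Answer: [-6, 13, 6, 1, 11]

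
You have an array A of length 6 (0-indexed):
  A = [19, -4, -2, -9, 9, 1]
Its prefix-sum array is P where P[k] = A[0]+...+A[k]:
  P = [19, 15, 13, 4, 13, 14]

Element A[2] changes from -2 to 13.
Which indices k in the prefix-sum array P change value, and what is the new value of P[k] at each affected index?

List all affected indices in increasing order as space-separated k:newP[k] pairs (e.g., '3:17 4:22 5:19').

Answer: 2:28 3:19 4:28 5:29

Derivation:
P[k] = A[0] + ... + A[k]
P[k] includes A[2] iff k >= 2
Affected indices: 2, 3, ..., 5; delta = 15
  P[2]: 13 + 15 = 28
  P[3]: 4 + 15 = 19
  P[4]: 13 + 15 = 28
  P[5]: 14 + 15 = 29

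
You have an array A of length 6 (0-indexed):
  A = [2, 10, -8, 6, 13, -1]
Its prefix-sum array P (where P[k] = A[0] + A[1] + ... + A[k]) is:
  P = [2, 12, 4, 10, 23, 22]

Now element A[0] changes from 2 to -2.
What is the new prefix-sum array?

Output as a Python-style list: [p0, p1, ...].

Change: A[0] 2 -> -2, delta = -4
P[k] for k < 0: unchanged (A[0] not included)
P[k] for k >= 0: shift by delta = -4
  P[0] = 2 + -4 = -2
  P[1] = 12 + -4 = 8
  P[2] = 4 + -4 = 0
  P[3] = 10 + -4 = 6
  P[4] = 23 + -4 = 19
  P[5] = 22 + -4 = 18

Answer: [-2, 8, 0, 6, 19, 18]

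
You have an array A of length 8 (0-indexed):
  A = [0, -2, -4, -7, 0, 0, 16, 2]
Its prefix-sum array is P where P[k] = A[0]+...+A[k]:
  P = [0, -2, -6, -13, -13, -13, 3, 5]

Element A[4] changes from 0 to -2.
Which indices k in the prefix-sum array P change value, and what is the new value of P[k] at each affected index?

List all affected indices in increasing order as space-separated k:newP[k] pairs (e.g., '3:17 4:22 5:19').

Answer: 4:-15 5:-15 6:1 7:3

Derivation:
P[k] = A[0] + ... + A[k]
P[k] includes A[4] iff k >= 4
Affected indices: 4, 5, ..., 7; delta = -2
  P[4]: -13 + -2 = -15
  P[5]: -13 + -2 = -15
  P[6]: 3 + -2 = 1
  P[7]: 5 + -2 = 3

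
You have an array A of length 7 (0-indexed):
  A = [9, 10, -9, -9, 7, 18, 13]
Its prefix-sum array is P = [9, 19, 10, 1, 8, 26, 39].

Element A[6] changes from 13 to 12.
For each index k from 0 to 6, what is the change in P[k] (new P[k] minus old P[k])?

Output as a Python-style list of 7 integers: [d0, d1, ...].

Answer: [0, 0, 0, 0, 0, 0, -1]

Derivation:
Element change: A[6] 13 -> 12, delta = -1
For k < 6: P[k] unchanged, delta_P[k] = 0
For k >= 6: P[k] shifts by exactly -1
Delta array: [0, 0, 0, 0, 0, 0, -1]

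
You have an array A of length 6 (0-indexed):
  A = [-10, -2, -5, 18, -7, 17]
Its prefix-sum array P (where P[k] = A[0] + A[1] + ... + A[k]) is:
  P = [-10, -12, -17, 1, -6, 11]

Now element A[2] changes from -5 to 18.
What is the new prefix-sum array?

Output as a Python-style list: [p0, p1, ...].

Answer: [-10, -12, 6, 24, 17, 34]

Derivation:
Change: A[2] -5 -> 18, delta = 23
P[k] for k < 2: unchanged (A[2] not included)
P[k] for k >= 2: shift by delta = 23
  P[0] = -10 + 0 = -10
  P[1] = -12 + 0 = -12
  P[2] = -17 + 23 = 6
  P[3] = 1 + 23 = 24
  P[4] = -6 + 23 = 17
  P[5] = 11 + 23 = 34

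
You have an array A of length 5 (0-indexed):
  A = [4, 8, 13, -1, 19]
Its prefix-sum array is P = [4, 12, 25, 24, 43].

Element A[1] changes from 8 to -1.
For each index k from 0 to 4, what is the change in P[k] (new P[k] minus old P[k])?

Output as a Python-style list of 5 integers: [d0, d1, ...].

Element change: A[1] 8 -> -1, delta = -9
For k < 1: P[k] unchanged, delta_P[k] = 0
For k >= 1: P[k] shifts by exactly -9
Delta array: [0, -9, -9, -9, -9]

Answer: [0, -9, -9, -9, -9]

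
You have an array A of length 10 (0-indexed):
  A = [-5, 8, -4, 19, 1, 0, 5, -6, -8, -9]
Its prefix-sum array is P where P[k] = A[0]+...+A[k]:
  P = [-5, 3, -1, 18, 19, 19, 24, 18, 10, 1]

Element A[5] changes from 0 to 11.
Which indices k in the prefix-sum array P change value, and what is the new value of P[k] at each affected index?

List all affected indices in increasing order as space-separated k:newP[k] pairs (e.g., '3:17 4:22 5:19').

P[k] = A[0] + ... + A[k]
P[k] includes A[5] iff k >= 5
Affected indices: 5, 6, ..., 9; delta = 11
  P[5]: 19 + 11 = 30
  P[6]: 24 + 11 = 35
  P[7]: 18 + 11 = 29
  P[8]: 10 + 11 = 21
  P[9]: 1 + 11 = 12

Answer: 5:30 6:35 7:29 8:21 9:12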